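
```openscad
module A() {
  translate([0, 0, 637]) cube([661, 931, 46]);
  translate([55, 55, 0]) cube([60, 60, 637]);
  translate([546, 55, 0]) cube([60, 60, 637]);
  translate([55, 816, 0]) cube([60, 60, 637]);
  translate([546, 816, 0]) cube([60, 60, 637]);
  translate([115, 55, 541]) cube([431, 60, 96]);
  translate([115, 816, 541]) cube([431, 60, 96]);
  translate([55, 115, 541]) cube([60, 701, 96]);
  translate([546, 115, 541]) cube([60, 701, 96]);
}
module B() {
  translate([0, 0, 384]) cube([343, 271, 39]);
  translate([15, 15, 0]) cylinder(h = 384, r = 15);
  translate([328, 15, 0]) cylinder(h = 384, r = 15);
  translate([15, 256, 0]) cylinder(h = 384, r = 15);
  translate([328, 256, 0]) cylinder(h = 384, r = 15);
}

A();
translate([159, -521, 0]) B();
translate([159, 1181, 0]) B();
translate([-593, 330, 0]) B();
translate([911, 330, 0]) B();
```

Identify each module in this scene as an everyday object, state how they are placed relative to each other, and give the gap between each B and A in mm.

Each stool's nearest face is 250 mm from the table's bounding box.

A is a table. B is a stool. Four stools sit around the table at the −y, +y, −x, +x sides. The gap between each stool and the table is 250 mm.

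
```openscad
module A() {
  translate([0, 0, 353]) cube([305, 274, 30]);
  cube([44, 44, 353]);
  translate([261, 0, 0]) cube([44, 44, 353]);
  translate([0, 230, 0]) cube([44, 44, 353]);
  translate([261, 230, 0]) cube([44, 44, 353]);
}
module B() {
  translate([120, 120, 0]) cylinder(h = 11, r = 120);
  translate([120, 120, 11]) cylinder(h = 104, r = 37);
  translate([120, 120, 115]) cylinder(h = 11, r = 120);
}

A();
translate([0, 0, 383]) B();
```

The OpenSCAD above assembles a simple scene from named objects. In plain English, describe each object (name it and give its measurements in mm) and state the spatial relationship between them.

A is a four-legged stool. The seat is 305×274 mm, 30 mm thick, top at z = 383 mm. It stands on four square legs, each 44×44 mm in cross-section, from z = 0 to the seat underside, each flush with a corner of the seat.

B is a spool: two coaxial disc flanges of radius 120 mm and thickness 11 mm, joined by a core cylinder of radius 37 mm and height 104 mm. The lower flange rests on z = 0 and the three cylinders share a vertical axis.

The spool is on top of the stool.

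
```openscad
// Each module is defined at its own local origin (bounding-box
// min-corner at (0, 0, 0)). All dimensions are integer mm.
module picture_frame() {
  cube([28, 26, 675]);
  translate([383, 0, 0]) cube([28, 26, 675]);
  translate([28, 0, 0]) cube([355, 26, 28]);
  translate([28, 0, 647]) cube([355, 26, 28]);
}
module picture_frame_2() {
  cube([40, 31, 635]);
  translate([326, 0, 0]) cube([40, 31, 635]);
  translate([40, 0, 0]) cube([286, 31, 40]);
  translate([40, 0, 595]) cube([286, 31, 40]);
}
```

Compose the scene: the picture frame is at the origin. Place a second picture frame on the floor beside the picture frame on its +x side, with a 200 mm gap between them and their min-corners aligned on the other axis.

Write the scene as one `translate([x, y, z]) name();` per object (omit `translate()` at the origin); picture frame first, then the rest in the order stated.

picture_frame();
translate([611, 0, 0]) picture_frame_2();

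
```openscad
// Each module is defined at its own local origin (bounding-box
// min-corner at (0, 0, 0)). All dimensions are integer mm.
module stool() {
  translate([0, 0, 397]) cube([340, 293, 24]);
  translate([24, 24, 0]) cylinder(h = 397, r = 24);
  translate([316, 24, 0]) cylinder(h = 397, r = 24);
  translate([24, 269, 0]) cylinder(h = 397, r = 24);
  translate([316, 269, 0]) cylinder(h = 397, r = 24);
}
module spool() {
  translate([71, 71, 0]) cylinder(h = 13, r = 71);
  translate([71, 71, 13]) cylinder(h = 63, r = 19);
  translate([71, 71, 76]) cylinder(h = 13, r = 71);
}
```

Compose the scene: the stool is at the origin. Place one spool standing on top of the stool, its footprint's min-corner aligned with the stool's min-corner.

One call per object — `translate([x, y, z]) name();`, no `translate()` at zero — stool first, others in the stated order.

stool();
translate([0, 0, 421]) spool();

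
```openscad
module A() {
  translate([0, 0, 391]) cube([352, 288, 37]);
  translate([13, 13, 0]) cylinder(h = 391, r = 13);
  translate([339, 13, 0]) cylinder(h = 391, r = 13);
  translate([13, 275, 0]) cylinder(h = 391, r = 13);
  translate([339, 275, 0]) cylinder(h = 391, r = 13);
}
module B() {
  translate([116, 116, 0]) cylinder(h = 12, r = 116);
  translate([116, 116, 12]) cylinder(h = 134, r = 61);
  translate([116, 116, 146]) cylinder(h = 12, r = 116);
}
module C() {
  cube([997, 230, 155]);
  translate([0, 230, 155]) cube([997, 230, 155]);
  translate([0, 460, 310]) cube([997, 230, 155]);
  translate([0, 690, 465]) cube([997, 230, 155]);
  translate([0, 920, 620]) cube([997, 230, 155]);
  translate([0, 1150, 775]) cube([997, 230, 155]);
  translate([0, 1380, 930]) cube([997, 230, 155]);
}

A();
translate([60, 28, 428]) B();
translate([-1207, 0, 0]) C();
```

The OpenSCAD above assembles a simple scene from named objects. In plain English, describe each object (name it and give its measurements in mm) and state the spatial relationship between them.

A is a four-legged stool. The seat is a 352×288×37 mm slab whose top surface is at z = 428 mm; four round legs, each 26 mm in diameter, run from the floor (z = 0) to the underside of the seat, each leg's axis is inset half a diameter from the nearest pair of seat edges (so the leg's bounding box is flush with the corner).

B is a spool: two coaxial disc flanges of radius 116 mm and thickness 12 mm, joined by a core cylinder of radius 61 mm and height 134 mm. The lower flange rests on z = 0 and the three cylinders share a vertical axis.

C is a straight staircase of 7 solid steps. Each step is 997 mm wide (x), 230 mm deep (y, the going) and 155 mm tall (the rise). The first step rests on the floor; each subsequent step sits one going further in +y and one rise higher in +z, directly behind and above the previous step with no overlap.

The spool is on top of the stool, centred. The staircase is on the floor beside the stool on its −x side.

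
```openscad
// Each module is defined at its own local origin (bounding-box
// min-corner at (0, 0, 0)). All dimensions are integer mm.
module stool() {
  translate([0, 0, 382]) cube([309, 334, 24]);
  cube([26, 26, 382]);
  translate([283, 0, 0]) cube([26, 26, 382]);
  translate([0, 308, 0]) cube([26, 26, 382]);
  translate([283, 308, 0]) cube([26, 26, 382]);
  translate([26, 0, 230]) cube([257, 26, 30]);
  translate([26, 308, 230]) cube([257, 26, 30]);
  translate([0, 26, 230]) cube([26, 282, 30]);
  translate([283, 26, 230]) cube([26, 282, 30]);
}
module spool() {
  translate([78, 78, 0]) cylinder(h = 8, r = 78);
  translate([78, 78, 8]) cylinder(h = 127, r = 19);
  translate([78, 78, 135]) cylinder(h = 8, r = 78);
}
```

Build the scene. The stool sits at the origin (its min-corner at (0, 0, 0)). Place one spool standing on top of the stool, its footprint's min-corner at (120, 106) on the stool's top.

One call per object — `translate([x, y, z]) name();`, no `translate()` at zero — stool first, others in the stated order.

stool();
translate([120, 106, 406]) spool();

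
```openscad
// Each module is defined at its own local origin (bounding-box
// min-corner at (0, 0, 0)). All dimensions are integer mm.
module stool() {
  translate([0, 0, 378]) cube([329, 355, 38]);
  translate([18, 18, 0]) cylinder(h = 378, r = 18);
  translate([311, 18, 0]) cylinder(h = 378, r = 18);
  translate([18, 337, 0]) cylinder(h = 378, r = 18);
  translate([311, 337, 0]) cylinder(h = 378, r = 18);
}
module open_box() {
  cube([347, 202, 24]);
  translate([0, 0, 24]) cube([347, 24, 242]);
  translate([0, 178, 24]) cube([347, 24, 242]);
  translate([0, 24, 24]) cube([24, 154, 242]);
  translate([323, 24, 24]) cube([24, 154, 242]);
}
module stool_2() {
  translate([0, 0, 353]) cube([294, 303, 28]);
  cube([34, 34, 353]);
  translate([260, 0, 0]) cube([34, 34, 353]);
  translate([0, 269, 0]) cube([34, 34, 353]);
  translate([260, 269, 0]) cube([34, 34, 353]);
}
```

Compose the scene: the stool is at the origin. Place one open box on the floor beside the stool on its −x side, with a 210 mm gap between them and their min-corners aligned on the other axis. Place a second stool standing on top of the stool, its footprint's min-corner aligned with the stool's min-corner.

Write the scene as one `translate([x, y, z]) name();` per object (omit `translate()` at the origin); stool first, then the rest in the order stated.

stool();
translate([-557, 0, 0]) open_box();
translate([0, 0, 416]) stool_2();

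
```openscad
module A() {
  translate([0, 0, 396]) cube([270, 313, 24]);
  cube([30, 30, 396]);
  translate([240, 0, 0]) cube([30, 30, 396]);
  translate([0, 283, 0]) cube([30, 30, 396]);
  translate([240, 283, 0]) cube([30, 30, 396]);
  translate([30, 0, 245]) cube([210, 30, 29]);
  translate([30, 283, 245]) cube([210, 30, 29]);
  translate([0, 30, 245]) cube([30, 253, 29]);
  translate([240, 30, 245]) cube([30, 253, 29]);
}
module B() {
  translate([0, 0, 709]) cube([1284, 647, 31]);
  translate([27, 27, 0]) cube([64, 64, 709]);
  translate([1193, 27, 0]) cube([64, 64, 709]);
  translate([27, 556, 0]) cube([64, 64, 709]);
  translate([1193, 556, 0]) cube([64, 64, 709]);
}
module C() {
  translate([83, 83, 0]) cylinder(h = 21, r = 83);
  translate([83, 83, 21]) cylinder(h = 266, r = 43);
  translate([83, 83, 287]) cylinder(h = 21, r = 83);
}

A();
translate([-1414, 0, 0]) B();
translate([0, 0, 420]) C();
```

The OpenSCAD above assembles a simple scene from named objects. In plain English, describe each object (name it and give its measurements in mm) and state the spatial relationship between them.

A is a four-legged stool. The seat is a 270×313×24 mm slab whose top surface is at z = 420 mm; four square legs, each 30×30 mm in cross-section, run from the floor (z = 0) to the underside of the seat, each flush with a corner of the seat. Four stretchers, 30 mm wide and 29 mm tall, connect adjacent legs with their undersides at z = 245 mm, each running between the inner faces of the legs it joins and aligned with the legs' outer faces on the other axis.

B is a rectangular dining table. The top is 1284×647×31 mm with its upper surface at z = 740 mm. It stands on four 64×64 mm square legs, each inset 27 mm from the nearest pair of top edges, running from the floor to the underside of the top.

C is a spool: two coaxial disc flanges of radius 83 mm and thickness 21 mm, joined by a core cylinder of radius 43 mm and height 266 mm. The lower flange rests on z = 0 and the three cylinders share a vertical axis.

The table is on the floor beside the stool on its −x side. The spool is on top of the stool.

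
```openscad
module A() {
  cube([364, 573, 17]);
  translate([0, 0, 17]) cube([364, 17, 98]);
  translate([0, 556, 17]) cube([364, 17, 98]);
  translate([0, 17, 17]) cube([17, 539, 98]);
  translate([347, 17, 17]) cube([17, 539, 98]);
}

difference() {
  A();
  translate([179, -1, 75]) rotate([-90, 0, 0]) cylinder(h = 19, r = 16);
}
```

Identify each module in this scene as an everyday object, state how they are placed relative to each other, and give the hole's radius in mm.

A is an open box. The open box has a circular hole through its front wall. The hole's radius is 16 mm.

The subtracted cylinder has r = 16 mm.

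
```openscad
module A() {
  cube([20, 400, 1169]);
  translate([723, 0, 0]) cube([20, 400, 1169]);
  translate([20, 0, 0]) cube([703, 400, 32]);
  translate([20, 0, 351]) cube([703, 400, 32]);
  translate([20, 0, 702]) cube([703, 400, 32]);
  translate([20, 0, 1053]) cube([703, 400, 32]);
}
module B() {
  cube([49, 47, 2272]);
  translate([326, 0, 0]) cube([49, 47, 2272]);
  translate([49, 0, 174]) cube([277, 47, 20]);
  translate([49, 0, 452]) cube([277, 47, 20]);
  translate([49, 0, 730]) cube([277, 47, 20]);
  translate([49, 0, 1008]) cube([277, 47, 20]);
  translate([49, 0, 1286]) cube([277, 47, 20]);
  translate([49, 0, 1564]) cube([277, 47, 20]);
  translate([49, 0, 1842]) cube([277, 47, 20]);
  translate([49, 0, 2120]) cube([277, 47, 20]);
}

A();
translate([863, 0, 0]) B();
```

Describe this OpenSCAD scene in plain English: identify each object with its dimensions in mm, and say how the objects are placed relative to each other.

A is an open bookshelf. Two side panels, each 20 mm thick, 400 mm deep and 1169 mm tall, stand 743 mm apart (outside-to-outside). Between them sit 4 shelves, each 32 mm thick and 400 mm deep, spanning the full gap between the sides. The bottom shelf rests on the floor (its underside at z = 0) and the clear gap between one shelf's top and the next shelf's underside is 319 mm.

B is a wooden ladder with two side rails of 49×47 mm section and 2272 mm height, set 375 mm apart overall. Between them run 8 rectangular rungs (47 mm deep, 20 mm thick), front faces flush with the rails' −y face. The bottom of the first rung is 174 mm above the floor and each subsequent rung is 278 mm higher than the one below.

The ladder is on the floor beside the bookshelf on its +x side.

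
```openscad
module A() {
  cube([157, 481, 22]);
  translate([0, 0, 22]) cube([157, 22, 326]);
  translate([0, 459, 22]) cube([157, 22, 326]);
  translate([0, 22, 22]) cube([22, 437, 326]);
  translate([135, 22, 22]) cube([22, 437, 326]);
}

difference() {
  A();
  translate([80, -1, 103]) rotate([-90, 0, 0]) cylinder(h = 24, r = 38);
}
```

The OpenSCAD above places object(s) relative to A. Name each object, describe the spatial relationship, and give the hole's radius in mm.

The subtracted cylinder has r = 38 mm.

A is an open box. The open box has a circular hole through its front wall. The hole's radius is 38 mm.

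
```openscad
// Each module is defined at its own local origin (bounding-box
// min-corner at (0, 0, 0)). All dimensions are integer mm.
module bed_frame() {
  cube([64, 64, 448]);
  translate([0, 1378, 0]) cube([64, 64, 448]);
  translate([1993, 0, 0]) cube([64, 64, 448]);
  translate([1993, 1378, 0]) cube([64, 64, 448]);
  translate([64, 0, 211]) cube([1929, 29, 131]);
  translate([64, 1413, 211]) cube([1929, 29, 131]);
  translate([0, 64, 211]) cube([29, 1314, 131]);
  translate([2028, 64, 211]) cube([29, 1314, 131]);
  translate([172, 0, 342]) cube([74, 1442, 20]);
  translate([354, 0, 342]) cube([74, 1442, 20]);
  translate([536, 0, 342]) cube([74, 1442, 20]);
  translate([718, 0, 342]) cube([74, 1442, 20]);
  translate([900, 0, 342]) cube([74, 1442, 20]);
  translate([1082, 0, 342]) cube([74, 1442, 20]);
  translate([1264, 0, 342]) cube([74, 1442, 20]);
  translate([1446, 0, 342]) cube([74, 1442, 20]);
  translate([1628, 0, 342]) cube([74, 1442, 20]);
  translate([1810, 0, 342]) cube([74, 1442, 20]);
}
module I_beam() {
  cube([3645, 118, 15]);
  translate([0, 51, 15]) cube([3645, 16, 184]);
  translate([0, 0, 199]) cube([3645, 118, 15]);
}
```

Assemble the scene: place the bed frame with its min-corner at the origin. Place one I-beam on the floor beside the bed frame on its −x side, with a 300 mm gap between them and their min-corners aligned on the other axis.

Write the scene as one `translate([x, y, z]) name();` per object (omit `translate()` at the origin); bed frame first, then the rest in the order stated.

bed_frame();
translate([-3945, 0, 0]) I_beam();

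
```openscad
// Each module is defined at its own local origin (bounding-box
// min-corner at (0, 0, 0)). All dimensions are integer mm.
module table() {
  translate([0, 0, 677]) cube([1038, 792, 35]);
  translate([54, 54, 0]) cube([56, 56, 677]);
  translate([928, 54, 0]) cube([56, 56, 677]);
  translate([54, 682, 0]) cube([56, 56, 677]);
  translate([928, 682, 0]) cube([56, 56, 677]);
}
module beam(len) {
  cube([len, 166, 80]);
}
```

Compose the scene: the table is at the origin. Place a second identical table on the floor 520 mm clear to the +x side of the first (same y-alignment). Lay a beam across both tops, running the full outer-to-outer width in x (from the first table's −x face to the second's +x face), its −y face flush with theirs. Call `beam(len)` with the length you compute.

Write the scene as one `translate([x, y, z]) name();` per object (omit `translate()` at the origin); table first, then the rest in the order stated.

table();
translate([1558, 0, 0]) table();
translate([0, 0, 712]) beam(2596);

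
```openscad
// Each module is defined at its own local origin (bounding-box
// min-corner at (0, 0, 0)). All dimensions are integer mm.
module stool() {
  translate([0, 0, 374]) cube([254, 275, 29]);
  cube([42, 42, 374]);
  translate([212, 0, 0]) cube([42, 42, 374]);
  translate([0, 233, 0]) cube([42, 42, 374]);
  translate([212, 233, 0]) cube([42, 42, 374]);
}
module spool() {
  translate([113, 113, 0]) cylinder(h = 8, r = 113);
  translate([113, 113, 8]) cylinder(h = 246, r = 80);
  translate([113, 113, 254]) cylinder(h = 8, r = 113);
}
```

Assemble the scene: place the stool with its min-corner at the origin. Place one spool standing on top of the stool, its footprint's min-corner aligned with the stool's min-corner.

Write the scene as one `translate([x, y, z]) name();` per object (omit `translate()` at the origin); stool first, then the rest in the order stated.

stool();
translate([0, 0, 403]) spool();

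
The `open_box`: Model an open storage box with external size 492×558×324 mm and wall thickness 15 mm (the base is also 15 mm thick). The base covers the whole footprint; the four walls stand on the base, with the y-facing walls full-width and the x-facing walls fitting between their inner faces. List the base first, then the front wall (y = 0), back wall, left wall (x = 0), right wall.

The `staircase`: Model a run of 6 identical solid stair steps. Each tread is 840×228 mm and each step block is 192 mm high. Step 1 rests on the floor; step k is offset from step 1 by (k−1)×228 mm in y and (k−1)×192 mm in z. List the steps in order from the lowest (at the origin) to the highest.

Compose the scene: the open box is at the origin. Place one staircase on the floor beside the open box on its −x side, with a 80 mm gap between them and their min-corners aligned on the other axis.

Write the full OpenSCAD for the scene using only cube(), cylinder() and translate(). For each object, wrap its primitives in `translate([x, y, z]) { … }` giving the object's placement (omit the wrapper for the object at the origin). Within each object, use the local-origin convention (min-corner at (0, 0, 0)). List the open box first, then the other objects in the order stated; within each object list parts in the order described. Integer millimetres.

cube([492, 558, 15]);
translate([0, 0, 15]) cube([492, 15, 309]);
translate([0, 543, 15]) cube([492, 15, 309]);
translate([0, 15, 15]) cube([15, 528, 309]);
translate([477, 15, 15]) cube([15, 528, 309]);
translate([-920, 0, 0]) {
  cube([840, 228, 192]);
  translate([0, 228, 192]) cube([840, 228, 192]);
  translate([0, 456, 384]) cube([840, 228, 192]);
  translate([0, 684, 576]) cube([840, 228, 192]);
  translate([0, 912, 768]) cube([840, 228, 192]);
  translate([0, 1140, 960]) cube([840, 228, 192]);
}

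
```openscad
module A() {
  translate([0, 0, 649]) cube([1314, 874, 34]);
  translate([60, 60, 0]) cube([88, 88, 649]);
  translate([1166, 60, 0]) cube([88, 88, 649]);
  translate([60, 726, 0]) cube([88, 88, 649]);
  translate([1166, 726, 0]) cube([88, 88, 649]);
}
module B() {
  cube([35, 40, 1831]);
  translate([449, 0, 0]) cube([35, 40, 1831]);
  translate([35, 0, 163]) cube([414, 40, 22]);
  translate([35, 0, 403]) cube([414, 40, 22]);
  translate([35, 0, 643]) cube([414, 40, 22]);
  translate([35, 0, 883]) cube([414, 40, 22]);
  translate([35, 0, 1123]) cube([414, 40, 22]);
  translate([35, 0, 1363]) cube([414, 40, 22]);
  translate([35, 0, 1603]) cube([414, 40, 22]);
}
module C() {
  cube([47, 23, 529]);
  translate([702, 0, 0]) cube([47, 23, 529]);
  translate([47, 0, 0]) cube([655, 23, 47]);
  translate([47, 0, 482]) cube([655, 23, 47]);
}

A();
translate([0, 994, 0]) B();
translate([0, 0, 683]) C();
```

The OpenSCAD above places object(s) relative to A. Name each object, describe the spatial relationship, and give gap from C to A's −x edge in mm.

A is a table. B is a ladder. C is a picture frame. The ladder is on the floor beside the table on its +y side. The picture frame is on top of the table. The gap from the picture frame to the table's −x edge is 0 mm.

The picture frame's min-x is at 0; the table's min-x is 0; gap = 0 mm.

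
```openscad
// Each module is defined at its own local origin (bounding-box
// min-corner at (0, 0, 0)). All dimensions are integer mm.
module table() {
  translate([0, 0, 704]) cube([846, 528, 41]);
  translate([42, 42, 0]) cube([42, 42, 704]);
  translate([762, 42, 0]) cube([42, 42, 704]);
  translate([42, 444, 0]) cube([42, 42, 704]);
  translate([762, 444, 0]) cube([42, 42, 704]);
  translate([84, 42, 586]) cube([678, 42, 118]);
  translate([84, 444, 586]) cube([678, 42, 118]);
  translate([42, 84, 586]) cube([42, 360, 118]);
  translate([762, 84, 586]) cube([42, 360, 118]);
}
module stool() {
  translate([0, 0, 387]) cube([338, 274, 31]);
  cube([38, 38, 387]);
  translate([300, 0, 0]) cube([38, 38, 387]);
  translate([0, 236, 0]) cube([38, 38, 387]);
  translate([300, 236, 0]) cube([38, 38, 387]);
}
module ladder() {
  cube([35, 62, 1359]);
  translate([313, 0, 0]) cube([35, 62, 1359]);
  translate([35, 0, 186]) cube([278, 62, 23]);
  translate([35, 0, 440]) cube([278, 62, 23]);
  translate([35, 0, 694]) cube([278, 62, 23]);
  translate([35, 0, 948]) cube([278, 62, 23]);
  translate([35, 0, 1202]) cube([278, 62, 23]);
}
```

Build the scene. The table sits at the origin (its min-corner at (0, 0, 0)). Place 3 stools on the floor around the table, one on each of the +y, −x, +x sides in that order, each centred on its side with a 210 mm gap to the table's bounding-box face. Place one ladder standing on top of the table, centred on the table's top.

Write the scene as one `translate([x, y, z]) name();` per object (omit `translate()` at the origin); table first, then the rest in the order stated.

table();
translate([254, 738, 0]) stool();
translate([-548, 127, 0]) stool();
translate([1056, 127, 0]) stool();
translate([249, 233, 745]) ladder();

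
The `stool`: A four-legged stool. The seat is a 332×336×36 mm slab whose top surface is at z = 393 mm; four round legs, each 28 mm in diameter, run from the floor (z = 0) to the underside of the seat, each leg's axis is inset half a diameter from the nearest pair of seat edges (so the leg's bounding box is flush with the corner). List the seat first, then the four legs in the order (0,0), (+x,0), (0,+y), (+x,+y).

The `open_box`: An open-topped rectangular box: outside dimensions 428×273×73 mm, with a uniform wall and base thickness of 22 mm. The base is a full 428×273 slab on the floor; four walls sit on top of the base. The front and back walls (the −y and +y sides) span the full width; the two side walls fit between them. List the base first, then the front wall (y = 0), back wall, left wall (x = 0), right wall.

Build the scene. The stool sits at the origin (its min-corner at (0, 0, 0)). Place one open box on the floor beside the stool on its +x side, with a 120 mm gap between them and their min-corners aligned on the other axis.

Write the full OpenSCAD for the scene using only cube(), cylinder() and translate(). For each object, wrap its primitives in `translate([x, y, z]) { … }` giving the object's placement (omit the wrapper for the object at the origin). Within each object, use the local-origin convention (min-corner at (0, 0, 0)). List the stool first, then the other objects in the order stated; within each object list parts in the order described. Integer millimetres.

translate([0, 0, 357]) cube([332, 336, 36]);
translate([14, 14, 0]) cylinder(h = 357, r = 14);
translate([318, 14, 0]) cylinder(h = 357, r = 14);
translate([14, 322, 0]) cylinder(h = 357, r = 14);
translate([318, 322, 0]) cylinder(h = 357, r = 14);
translate([452, 0, 0]) {
  cube([428, 273, 22]);
  translate([0, 0, 22]) cube([428, 22, 51]);
  translate([0, 251, 22]) cube([428, 22, 51]);
  translate([0, 22, 22]) cube([22, 229, 51]);
  translate([406, 22, 22]) cube([22, 229, 51]);
}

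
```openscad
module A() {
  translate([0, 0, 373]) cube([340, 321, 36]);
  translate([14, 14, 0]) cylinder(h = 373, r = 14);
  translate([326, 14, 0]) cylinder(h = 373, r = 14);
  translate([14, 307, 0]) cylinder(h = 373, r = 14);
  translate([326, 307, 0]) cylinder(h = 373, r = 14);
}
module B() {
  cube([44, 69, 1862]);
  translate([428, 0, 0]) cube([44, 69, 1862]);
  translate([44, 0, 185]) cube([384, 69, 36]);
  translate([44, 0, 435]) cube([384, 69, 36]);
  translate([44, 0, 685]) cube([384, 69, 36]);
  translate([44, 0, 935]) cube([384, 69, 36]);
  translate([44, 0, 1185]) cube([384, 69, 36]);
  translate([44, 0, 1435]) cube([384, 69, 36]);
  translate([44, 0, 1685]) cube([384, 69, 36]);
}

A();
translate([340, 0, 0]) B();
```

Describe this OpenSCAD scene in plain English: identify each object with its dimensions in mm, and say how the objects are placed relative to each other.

A is a four-legged stool. The seat is a 340×321×36 mm slab whose top surface is at z = 409 mm; four round legs, each 28 mm in diameter, run from the floor (z = 0) to the underside of the seat, each leg's axis is inset half a diameter from the nearest pair of seat edges (so the leg's bounding box is flush with the corner).

B is a wooden ladder with two side rails of 44×69 mm section and 1862 mm height, set 472 mm apart overall. Between them run 7 rectangular rungs (69 mm deep, 36 mm thick), front faces flush with the rails' −y face. The bottom of the first rung is 185 mm above the floor and each subsequent rung is 250 mm higher than the one below.

The ladder is against the stool's +x side, with their −y faces flush.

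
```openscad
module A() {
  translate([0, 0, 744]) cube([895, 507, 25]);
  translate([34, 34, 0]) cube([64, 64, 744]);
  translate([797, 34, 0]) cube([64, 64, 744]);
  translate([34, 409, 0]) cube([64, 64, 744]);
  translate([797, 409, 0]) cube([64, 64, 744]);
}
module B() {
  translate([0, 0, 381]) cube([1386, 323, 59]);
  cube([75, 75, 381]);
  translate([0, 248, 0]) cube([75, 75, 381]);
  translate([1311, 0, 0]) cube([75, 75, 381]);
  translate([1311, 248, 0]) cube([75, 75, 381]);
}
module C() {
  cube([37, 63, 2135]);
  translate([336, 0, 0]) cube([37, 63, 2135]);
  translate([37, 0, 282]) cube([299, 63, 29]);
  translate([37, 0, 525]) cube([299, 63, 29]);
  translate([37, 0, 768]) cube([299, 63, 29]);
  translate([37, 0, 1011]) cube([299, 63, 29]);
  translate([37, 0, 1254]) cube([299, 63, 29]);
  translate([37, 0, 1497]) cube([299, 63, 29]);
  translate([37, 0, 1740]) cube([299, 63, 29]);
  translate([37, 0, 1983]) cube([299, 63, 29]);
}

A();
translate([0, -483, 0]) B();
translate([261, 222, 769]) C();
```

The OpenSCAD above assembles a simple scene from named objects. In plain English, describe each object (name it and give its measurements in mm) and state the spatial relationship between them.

A is a table: top 895 mm (x) × 507 mm (y), 25 mm thick, upper face at z = 769 mm, on four 64×64 mm square legs, each inset 34 mm from the nearest pair of top edges, running from z = 0 to the bottom of the top.

B is a long wooden bench with a 1386 mm (x) × 323 mm (y) seat, 59 mm thick, its top surface 440 mm above the floor. Four 75 mm square legs at the seat corners, flush with the edges, run from z = 0 to the seat underside.

C is a wooden ladder with two side rails of 37×63 mm section and 2135 mm height, set 373 mm apart overall. Between them run 8 rectangular rungs (63 mm deep, 29 mm thick), front faces flush with the rails' −y face. The bottom of the first rung is 282 mm above the floor and each subsequent rung is 243 mm higher than the one below.

The bench is on the floor beside the table on its −y side. The ladder is on top of the table, centred.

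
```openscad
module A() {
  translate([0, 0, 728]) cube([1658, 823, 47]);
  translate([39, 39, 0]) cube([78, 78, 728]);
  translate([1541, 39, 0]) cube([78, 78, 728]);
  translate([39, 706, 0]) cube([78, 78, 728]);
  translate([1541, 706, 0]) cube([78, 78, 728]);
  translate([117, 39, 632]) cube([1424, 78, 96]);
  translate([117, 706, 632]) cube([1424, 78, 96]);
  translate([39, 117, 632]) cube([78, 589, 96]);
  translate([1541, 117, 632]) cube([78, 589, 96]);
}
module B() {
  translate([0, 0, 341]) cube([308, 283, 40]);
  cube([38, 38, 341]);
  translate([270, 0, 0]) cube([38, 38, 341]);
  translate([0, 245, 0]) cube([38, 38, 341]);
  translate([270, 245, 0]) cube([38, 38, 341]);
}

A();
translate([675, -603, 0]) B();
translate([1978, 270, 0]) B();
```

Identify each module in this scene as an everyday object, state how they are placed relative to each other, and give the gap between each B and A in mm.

A is a table. B is a stool. Two stools sit around the table at the −y, +x sides. The gap between each stool and the table is 320 mm.

Each stool's nearest face is 320 mm from the table's bounding box.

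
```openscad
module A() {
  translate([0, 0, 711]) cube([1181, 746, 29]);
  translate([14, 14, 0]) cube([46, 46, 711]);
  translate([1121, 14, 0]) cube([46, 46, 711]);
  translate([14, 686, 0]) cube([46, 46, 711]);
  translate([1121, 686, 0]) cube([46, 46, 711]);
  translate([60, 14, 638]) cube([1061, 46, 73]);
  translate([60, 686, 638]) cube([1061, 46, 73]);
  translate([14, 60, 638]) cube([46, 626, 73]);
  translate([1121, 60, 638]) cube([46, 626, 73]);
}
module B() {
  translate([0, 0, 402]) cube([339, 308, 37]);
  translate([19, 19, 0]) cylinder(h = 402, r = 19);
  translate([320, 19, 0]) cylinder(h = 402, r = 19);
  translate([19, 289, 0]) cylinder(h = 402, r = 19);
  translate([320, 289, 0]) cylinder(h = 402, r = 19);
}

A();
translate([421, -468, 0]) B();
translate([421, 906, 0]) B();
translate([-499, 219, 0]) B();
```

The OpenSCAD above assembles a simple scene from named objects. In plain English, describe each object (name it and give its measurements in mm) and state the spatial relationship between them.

A is a table with a 1181×746 mm rectangular top, 29 mm thick, top surface at z = 740 mm, supported by four 46×46 mm square legs, each inset 14 mm from the nearest pair of top edges, running from the floor. Four apron rails, 46 mm thick and 73 mm tall, run between adjacent legs with their top edges flush with the underside of the top and their outer faces flush with the legs' outer faces.

B is a four-legged stool. The seat is 339×308 mm, 37 mm thick, top at z = 439 mm. It stands on four round legs, each 38 mm in diameter, from z = 0 to the seat underside, each leg's axis is inset half a diameter from the nearest pair of seat edges (so the leg's bounding box is flush with the corner).

Three stools sit around the table at the −y, +y, −x sides.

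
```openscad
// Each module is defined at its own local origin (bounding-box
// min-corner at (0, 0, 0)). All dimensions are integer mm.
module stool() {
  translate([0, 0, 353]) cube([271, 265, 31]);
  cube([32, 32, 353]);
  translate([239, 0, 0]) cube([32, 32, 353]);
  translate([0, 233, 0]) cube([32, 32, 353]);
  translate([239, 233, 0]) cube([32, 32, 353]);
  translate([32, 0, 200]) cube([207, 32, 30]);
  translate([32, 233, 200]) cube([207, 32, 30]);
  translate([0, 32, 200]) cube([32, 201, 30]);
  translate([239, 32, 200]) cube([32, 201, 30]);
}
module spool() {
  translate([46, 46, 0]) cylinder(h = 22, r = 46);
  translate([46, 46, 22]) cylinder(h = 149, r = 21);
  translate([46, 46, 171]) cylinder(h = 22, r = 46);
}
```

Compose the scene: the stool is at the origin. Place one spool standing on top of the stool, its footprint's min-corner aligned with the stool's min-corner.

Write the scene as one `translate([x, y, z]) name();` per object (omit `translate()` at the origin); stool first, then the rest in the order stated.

stool();
translate([0, 0, 384]) spool();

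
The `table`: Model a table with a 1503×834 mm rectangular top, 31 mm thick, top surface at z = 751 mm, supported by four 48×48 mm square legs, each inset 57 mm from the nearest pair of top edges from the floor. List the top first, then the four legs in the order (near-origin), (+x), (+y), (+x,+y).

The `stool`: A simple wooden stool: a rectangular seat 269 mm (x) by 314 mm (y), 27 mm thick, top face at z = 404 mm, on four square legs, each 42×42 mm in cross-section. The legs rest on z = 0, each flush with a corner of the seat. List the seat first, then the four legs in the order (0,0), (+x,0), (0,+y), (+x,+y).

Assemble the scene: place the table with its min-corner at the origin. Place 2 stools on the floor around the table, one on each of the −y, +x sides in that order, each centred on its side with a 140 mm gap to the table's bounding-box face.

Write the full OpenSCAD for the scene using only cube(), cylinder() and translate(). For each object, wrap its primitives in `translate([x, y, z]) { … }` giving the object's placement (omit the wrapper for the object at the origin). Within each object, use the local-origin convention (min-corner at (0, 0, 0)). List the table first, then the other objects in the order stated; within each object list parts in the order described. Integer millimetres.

translate([0, 0, 720]) cube([1503, 834, 31]);
translate([57, 57, 0]) cube([48, 48, 720]);
translate([1398, 57, 0]) cube([48, 48, 720]);
translate([57, 729, 0]) cube([48, 48, 720]);
translate([1398, 729, 0]) cube([48, 48, 720]);
translate([617, -454, 0]) {
  translate([0, 0, 377]) cube([269, 314, 27]);
  cube([42, 42, 377]);
  translate([227, 0, 0]) cube([42, 42, 377]);
  translate([0, 272, 0]) cube([42, 42, 377]);
  translate([227, 272, 0]) cube([42, 42, 377]);
}
translate([1643, 260, 0]) {
  translate([0, 0, 377]) cube([269, 314, 27]);
  cube([42, 42, 377]);
  translate([227, 0, 0]) cube([42, 42, 377]);
  translate([0, 272, 0]) cube([42, 42, 377]);
  translate([227, 272, 0]) cube([42, 42, 377]);
}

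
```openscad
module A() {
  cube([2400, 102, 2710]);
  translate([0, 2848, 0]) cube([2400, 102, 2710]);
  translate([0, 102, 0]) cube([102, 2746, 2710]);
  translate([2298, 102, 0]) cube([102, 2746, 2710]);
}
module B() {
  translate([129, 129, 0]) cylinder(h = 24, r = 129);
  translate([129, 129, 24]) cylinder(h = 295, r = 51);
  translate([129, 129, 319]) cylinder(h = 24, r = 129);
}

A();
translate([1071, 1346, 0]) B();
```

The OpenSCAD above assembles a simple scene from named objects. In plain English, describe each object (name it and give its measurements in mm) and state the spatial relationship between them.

A is the wall frame of a small rectangular building: four walls, each 2710 mm tall and 102 mm thick, enclosing a footprint 2400 mm (x) by 2950 mm (y) outside-to-outside, with no floor or roof. The front and back walls (the −y and +y sides) span the full width; the two side walls fit between them.

B is a spool: two coaxial disc flanges of radius 129 mm and thickness 24 mm, joined by a core cylinder of radius 51 mm and height 295 mm. The lower flange rests on z = 0 and the three cylinders share a vertical axis.

The spool sits inside the house frame, centred.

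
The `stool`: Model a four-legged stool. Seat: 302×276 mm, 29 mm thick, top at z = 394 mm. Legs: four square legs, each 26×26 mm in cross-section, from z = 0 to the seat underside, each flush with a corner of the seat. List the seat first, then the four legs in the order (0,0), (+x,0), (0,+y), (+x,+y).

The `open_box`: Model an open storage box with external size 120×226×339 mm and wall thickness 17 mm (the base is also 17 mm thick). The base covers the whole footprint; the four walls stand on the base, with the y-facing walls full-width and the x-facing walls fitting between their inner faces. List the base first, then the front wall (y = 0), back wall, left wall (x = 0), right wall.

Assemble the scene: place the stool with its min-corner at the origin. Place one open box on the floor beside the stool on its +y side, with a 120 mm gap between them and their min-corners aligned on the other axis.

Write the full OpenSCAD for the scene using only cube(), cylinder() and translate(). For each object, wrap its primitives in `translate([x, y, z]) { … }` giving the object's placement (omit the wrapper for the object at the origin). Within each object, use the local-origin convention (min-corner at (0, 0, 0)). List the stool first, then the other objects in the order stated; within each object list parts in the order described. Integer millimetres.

translate([0, 0, 365]) cube([302, 276, 29]);
cube([26, 26, 365]);
translate([276, 0, 0]) cube([26, 26, 365]);
translate([0, 250, 0]) cube([26, 26, 365]);
translate([276, 250, 0]) cube([26, 26, 365]);
translate([0, 396, 0]) {
  cube([120, 226, 17]);
  translate([0, 0, 17]) cube([120, 17, 322]);
  translate([0, 209, 17]) cube([120, 17, 322]);
  translate([0, 17, 17]) cube([17, 192, 322]);
  translate([103, 17, 17]) cube([17, 192, 322]);
}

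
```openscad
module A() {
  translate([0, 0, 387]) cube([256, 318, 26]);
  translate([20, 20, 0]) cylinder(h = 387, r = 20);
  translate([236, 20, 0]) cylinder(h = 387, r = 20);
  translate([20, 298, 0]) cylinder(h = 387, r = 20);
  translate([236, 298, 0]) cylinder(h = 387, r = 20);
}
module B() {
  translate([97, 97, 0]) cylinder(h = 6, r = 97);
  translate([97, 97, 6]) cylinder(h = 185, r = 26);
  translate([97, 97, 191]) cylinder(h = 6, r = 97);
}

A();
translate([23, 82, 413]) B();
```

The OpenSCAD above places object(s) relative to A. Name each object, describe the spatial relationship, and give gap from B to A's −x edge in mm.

A is a stool. B is a spool. The spool is on top of the stool. The gap from the spool to the stool's −x edge is 23 mm.

The spool's min-x is at 23; the stool's min-x is 0; gap = 23 mm.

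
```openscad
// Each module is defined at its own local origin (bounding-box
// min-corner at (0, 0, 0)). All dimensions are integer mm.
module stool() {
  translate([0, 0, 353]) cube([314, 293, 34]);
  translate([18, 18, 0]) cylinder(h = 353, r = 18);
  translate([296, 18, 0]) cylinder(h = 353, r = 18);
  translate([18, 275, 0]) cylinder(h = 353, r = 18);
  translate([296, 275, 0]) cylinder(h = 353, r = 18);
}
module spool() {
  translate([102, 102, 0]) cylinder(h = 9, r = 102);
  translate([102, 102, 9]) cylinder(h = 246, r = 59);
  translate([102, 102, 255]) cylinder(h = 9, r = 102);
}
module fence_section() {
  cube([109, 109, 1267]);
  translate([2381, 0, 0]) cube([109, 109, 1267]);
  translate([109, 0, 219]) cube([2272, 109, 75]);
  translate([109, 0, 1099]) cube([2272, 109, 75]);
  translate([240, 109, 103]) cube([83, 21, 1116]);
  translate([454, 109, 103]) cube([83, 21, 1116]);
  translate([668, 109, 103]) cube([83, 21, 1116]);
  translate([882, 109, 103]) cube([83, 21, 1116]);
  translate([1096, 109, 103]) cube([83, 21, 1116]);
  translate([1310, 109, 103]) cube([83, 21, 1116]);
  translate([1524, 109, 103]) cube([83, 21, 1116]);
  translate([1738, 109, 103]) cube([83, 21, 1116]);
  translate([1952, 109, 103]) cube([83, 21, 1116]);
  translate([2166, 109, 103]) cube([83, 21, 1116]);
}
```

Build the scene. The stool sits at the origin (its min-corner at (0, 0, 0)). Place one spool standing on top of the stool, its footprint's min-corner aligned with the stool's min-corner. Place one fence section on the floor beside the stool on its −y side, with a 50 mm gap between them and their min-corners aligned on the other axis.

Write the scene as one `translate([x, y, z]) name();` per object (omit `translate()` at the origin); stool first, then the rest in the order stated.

stool();
translate([0, 0, 387]) spool();
translate([0, -180, 0]) fence_section();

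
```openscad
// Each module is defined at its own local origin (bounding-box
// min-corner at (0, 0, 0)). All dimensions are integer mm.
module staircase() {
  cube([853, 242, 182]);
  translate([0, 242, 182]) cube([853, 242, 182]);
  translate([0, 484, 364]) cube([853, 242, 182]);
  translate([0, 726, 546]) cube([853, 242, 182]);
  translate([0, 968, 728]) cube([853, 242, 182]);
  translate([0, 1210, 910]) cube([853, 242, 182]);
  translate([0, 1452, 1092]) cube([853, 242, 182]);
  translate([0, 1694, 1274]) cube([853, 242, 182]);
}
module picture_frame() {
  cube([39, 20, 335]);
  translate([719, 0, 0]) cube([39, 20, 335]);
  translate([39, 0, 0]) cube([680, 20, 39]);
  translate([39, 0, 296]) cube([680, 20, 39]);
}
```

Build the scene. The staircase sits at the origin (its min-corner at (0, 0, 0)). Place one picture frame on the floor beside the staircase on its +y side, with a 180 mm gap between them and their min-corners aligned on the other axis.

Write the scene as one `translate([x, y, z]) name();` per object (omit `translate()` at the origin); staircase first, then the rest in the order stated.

staircase();
translate([0, 2116, 0]) picture_frame();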